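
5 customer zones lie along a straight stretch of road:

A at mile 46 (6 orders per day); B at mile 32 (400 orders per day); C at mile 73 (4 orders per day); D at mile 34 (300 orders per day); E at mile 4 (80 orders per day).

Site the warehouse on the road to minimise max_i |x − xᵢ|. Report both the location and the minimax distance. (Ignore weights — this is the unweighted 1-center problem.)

location 38.5, max distance 34.5

The 1-center on a line is the midpoint of the two extreme points: leftmost at 4, rightmost at 73.
Optimal location = (4 + 73)/2 = 38.5; maximum distance = (73 − 4)/2 = 34.5.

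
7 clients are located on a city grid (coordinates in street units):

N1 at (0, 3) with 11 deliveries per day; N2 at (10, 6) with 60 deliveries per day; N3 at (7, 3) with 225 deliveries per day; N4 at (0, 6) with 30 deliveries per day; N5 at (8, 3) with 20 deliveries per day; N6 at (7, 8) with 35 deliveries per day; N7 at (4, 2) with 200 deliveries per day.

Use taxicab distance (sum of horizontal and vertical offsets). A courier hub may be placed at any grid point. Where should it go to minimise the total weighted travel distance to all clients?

(7, 3)

Manhattan distance separates: Σwᵢ(|x−xᵢ|+|y−yᵢ|) = Σwᵢ|x−xᵢ| + Σwᵢ|y−yᵢ|, so x and y are optimised independently as 1-D weighted medians.
Total weight W = 581; half = 290.5.
x-coordinate, sorted with cumulative weight:
  x=0 (N1, w=11) cum 11
  x=0 (N4, w=30) cum 41
  x=4 (N7, w=200) cum 241
  x=7 (N3, w=225) cum 466  ← median
  x=7 (N6, w=35) cum 501
  x=8 (N5, w=20) cum 521
  x=10 (N2, w=60) cum 581
⇒ x* = 7
y-coordinate, sorted with cumulative weight:
  y=2 (N7, w=200) cum 200
  y=3 (N1, w=11) cum 211
  y=3 (N3, w=225) cum 436  ← median
  y=3 (N5, w=20) cum 456
  y=6 (N2, w=60) cum 516
  y=6 (N4, w=30) cum 546
  y=8 (N6, w=35) cum 581
⇒ y* = 3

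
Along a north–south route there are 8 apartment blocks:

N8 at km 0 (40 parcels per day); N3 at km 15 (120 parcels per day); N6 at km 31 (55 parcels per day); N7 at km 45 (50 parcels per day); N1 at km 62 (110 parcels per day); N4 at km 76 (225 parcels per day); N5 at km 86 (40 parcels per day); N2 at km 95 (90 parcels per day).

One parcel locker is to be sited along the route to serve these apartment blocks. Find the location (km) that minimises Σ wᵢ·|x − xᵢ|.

For a sum of weighted absolute distances on a line, the optimum is the weighted median (not the mean). Total weight W = 730; half-weight = 365.
Sort by position and accumulate weight:
  km 0 (N8, w=40) → cum 40
  km 15 (N3, w=120) → cum 160
  km 31 (N6, w=55) → cum 215
  km 45 (N7, w=50) → cum 265
  km 62 (N1, w=110) → cum 375  ≥ 365 → median here
  km 76 (N4, w=225) → cum 600
  km 86 (N5, w=40) → cum 640
  km 95 (N2, w=90) → cum 730
Optimal location: km 62.

x = 62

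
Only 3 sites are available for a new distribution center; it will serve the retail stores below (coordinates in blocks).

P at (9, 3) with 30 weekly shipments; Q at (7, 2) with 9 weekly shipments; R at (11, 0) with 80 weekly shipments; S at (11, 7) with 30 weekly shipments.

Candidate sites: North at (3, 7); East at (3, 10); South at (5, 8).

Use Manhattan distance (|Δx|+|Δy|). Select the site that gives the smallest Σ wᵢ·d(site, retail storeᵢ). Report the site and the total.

Total weighted distance at each candidate:
  North (3, 7): total = 1821
  East (3, 10): total = 2268
  South (5, 8): total = 1672
Minimum is at South with total 1672 blocks.

South, total 1672 blocks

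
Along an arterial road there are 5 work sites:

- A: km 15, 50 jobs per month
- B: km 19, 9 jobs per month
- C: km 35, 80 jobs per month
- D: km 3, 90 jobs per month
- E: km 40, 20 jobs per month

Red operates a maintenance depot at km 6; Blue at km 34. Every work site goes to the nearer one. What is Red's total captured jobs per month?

149

The indifferent point is the midpoint (6+34)/2 = 20; work sites left of it (closer to Red at 6) go to Red, those right go to Blue.
  D at 3 (w=90) → Red
  A at 15 (w=50) → Red
  B at 19 (w=9) → Red
  C at 35 (w=80) → Blue
  E at 40 (w=20) → Blue
Red captures 149; Blue captures 100.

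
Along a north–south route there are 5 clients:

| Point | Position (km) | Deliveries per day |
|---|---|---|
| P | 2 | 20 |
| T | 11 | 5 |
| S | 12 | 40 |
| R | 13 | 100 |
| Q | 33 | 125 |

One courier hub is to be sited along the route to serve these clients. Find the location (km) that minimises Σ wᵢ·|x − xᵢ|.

x = 13

For a sum of weighted absolute distances on a line, the optimum is the weighted median (not the mean). Total weight W = 290; half-weight = 145.
Sort by position and accumulate weight:
  km 2 (P, w=20) → cum 20
  km 11 (T, w=5) → cum 25
  km 12 (S, w=40) → cum 65
  km 13 (R, w=100) → cum 165  ≥ 145 → median here
  km 33 (Q, w=125) → cum 290
Optimal location: km 13.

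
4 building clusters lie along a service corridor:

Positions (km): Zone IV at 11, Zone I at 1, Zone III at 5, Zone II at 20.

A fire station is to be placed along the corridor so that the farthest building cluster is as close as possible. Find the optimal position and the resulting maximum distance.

location 10.5, max distance 9.5

The 1-center on a line is the midpoint of the two extreme points: leftmost at 1, rightmost at 20.
Optimal location = (1 + 20)/2 = 10.5; maximum distance = (20 − 1)/2 = 9.5.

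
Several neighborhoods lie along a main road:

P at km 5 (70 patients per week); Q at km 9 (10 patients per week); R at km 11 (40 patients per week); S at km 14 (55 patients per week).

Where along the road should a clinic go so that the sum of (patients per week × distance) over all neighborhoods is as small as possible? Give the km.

x = 11

For a sum of weighted absolute distances on a line, the optimum is the weighted median (not the mean). Total weight W = 175; half-weight = 87.5.
Sort by position and accumulate weight:
  km 5 (P, w=70) → cum 70
  km 9 (Q, w=10) → cum 80
  km 11 (R, w=40) → cum 120  ≥ 87.5 → median here
  km 14 (S, w=55) → cum 175
Optimal location: km 11.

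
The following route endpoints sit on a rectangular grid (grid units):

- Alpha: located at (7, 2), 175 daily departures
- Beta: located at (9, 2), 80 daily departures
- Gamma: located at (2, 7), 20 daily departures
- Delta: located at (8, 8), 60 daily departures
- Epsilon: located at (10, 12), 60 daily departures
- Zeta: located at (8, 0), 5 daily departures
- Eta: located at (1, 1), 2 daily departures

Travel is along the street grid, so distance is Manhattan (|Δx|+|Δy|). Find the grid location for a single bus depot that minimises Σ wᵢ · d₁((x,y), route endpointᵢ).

(8, 2)

Manhattan distance separates: Σwᵢ(|x−xᵢ|+|y−yᵢ|) = Σwᵢ|x−xᵢ| + Σwᵢ|y−yᵢ|, so x and y are optimised independently as 1-D weighted medians.
Total weight W = 402; half = 201.
x-coordinate, sorted with cumulative weight:
  x=1 (Eta, w=2) cum 2
  x=2 (Gamma, w=20) cum 22
  x=7 (Alpha, w=175) cum 197
  x=8 (Delta, w=60) cum 257  ← median
  x=8 (Zeta, w=5) cum 262
  x=9 (Beta, w=80) cum 342
  x=10 (Epsilon, w=60) cum 402
⇒ x* = 8
y-coordinate, sorted with cumulative weight:
  y=0 (Zeta, w=5) cum 5
  y=1 (Eta, w=2) cum 7
  y=2 (Alpha, w=175) cum 182
  y=2 (Beta, w=80) cum 262  ← median
  y=7 (Gamma, w=20) cum 282
  y=8 (Delta, w=60) cum 342
  y=12 (Epsilon, w=60) cum 402
⇒ y* = 2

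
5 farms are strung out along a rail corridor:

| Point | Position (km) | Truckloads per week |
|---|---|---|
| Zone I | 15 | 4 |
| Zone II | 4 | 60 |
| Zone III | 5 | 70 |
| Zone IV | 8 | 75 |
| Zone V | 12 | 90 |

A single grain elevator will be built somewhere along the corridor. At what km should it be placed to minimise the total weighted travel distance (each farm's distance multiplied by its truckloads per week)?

x = 8

For a sum of weighted absolute distances on a line, the optimum is the weighted median (not the mean). Total weight W = 299; half-weight = 149.5.
Sort by position and accumulate weight:
  km 4 (Zone II, w=60) → cum 60
  km 5 (Zone III, w=70) → cum 130
  km 8 (Zone IV, w=75) → cum 205  ≥ 149.5 → median here
  km 12 (Zone V, w=90) → cum 295
  km 15 (Zone I, w=4) → cum 299
Optimal location: km 8.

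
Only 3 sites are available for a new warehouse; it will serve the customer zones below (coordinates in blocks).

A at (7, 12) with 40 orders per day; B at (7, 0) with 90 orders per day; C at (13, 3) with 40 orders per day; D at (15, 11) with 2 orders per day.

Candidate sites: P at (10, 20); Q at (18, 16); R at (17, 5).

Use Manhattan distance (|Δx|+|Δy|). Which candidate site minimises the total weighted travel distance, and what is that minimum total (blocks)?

Total weighted distance at each candidate:
  P (10, 20): total = 3338
  Q (18, 16): total = 3766
  R (17, 5): total = 2286
Minimum is at R with total 2286 blocks.

R, total 2286 blocks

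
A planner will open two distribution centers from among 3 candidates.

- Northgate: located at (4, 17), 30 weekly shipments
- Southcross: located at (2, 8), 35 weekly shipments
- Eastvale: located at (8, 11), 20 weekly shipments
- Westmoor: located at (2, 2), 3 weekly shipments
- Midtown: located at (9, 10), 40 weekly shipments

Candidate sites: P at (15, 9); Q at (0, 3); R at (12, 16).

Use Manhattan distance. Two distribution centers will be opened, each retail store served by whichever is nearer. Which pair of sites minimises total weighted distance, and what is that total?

{Q, R}, total 1064

Evaluate every pair (each demand assigned to the nearer of the two):
  {Q, R}: total = 1064
  {P, Q}: total = 1254
  {P, R}: total = 1280
Best pair: {Q, R} with total 1064.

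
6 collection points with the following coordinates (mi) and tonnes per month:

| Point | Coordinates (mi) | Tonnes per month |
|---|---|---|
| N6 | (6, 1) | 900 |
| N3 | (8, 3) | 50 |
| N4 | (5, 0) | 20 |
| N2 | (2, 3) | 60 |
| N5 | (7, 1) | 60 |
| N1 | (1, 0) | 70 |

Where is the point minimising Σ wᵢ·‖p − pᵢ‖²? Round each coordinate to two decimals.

(5.61, 1.11)

The minimiser of Σwᵢ‖p−pᵢ‖² is the weighted centroid p* = (Σwᵢpᵢ)/(Σwᵢ).
Σwᵢ = 1160.
Σwᵢxᵢ = 900·6 + 50·8 + 20·5 + 60·2 + 60·7 + 70·1 = 6510.
Σwᵢyᵢ = 900·1 + 50·3 + 20·0 + 60·3 + 60·1 + 70·0 = 1290.
x* = 6510/1160 = 5.61, y* = 1290/1160 = 1.11.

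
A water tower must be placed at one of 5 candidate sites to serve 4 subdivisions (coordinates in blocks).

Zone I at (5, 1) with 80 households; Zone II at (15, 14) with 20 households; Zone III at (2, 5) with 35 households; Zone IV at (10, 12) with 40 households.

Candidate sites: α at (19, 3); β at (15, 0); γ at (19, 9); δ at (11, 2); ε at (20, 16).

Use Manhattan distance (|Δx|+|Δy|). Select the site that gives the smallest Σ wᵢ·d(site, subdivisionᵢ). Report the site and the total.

Total weighted distance at each candidate:
  α (19, 3): total = 2965
  β (15, 0): total = 2470
  γ (19, 9): total = 3155
  δ (11, 2): total = 1740
  ε (20, 16): total = 4115
Minimum is at δ with total 1740 blocks.

δ, total 1740 blocks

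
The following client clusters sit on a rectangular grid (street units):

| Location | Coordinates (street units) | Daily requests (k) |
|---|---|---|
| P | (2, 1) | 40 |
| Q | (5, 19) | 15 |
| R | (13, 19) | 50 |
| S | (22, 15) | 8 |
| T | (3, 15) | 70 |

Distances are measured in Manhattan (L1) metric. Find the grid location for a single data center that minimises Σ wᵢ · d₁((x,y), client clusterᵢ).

Manhattan distance separates: Σwᵢ(|x−xᵢ|+|y−yᵢ|) = Σwᵢ|x−xᵢ| + Σwᵢ|y−yᵢ|, so x and y are optimised independently as 1-D weighted medians.
Total weight W = 183; half = 91.5.
x-coordinate, sorted with cumulative weight:
  x=2 (P, w=40) cum 40
  x=3 (T, w=70) cum 110  ← median
  x=5 (Q, w=15) cum 125
  x=13 (R, w=50) cum 175
  x=22 (S, w=8) cum 183
⇒ x* = 3
y-coordinate, sorted with cumulative weight:
  y=1 (P, w=40) cum 40
  y=15 (S, w=8) cum 48
  y=15 (T, w=70) cum 118  ← median
  y=19 (Q, w=15) cum 133
  y=19 (R, w=50) cum 183
⇒ y* = 15

(3, 15)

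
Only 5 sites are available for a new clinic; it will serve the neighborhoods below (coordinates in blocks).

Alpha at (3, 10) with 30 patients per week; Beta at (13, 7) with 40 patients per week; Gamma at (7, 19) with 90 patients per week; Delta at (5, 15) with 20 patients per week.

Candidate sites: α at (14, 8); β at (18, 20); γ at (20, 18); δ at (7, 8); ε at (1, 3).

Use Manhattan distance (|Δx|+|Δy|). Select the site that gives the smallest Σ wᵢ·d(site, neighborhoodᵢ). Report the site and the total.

δ, total 1630 blocks

Total weighted distance at each candidate:
  α (14, 8): total = 2410
  β (18, 20): total = 2910
  γ (20, 18): total = 3090
  δ (7, 8): total = 1630
  ε (1, 3): total = 3210
Minimum is at δ with total 1630 blocks.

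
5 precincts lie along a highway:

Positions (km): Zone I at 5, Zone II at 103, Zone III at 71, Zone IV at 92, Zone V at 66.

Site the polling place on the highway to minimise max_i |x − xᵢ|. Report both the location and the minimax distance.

location 54, max distance 49

The 1-center on a line is the midpoint of the two extreme points: leftmost at 5, rightmost at 103.
Optimal location = (5 + 103)/2 = 54; maximum distance = (103 − 5)/2 = 49.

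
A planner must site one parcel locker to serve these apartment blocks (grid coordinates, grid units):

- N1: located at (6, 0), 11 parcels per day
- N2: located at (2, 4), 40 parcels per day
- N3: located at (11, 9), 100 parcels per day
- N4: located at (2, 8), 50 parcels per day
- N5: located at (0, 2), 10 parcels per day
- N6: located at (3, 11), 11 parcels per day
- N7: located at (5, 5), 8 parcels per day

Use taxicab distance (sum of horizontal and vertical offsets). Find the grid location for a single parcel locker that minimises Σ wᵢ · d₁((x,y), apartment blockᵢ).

Manhattan distance separates: Σwᵢ(|x−xᵢ|+|y−yᵢ|) = Σwᵢ|x−xᵢ| + Σwᵢ|y−yᵢ|, so x and y are optimised independently as 1-D weighted medians.
Total weight W = 230; half = 115.
x-coordinate, sorted with cumulative weight:
  x=0 (N5, w=10) cum 10
  x=2 (N2, w=40) cum 50
  x=2 (N4, w=50) cum 100
  x=3 (N6, w=11) cum 111
  x=5 (N7, w=8) cum 119  ← median
  x=6 (N1, w=11) cum 130
  x=11 (N3, w=100) cum 230
⇒ x* = 5
y-coordinate, sorted with cumulative weight:
  y=0 (N1, w=11) cum 11
  y=2 (N5, w=10) cum 21
  y=4 (N2, w=40) cum 61
  y=5 (N7, w=8) cum 69
  y=8 (N4, w=50) cum 119  ← median
  y=9 (N3, w=100) cum 219
  y=11 (N6, w=11) cum 230
⇒ y* = 8

(5, 8)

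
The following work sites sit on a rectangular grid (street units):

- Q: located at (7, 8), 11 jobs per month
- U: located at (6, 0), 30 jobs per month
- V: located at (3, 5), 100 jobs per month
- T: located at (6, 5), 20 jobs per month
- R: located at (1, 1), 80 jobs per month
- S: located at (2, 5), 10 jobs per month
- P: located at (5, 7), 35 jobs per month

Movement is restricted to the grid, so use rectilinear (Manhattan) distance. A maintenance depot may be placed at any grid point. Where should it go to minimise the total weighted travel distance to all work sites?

Manhattan distance separates: Σwᵢ(|x−xᵢ|+|y−yᵢ|) = Σwᵢ|x−xᵢ| + Σwᵢ|y−yᵢ|, so x and y are optimised independently as 1-D weighted medians.
Total weight W = 286; half = 143.
x-coordinate, sorted with cumulative weight:
  x=1 (R, w=80) cum 80
  x=2 (S, w=10) cum 90
  x=3 (V, w=100) cum 190  ← median
  x=5 (P, w=35) cum 225
  x=6 (U, w=30) cum 255
  x=6 (T, w=20) cum 275
  x=7 (Q, w=11) cum 286
⇒ x* = 3
y-coordinate, sorted with cumulative weight:
  y=0 (U, w=30) cum 30
  y=1 (R, w=80) cum 110
  y=5 (V, w=100) cum 210  ← median
  y=5 (T, w=20) cum 230
  y=5 (S, w=10) cum 240
  y=7 (P, w=35) cum 275
  y=8 (Q, w=11) cum 286
⇒ y* = 5

(3, 5)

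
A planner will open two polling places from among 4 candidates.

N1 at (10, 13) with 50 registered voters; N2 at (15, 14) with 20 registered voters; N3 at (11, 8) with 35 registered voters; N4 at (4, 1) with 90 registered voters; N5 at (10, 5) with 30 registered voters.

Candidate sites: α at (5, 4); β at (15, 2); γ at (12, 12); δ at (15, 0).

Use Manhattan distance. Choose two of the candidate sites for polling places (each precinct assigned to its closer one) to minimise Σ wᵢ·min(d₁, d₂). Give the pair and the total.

{α, γ}, total 965

Evaluate every pair (each demand assigned to the nearer of the two):
  {α, γ}: total = 965
  {β, γ}: total = 1745
  {γ, δ}: total = 1775
  {α, β}: total = 1830
  {α, δ}: total = 1870
  {β, δ}: total = 2710
Best pair: {α, γ} with total 965.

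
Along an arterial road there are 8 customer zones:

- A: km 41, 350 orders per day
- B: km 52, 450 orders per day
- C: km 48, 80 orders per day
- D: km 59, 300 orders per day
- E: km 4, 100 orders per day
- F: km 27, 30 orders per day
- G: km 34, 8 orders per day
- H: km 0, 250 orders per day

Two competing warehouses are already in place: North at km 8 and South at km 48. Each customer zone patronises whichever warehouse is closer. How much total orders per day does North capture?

380

The indifferent point is the midpoint (8+48)/2 = 28; customer zones left of it (closer to North at 8) go to North, those right go to South.
  H at 0 (w=250) → North
  E at 4 (w=100) → North
  F at 27 (w=30) → North
  G at 34 (w=8) → South
  A at 41 (w=350) → South
  C at 48 (w=80) → South
  B at 52 (w=450) → South
  D at 59 (w=300) → South
North captures 380; South captures 1188.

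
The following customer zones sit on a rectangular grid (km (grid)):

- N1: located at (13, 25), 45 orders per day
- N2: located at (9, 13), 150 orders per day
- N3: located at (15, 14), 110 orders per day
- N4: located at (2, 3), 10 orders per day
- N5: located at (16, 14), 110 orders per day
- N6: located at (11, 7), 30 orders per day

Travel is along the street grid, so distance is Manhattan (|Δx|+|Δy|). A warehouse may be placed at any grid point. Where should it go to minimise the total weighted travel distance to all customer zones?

(13, 14)

Manhattan distance separates: Σwᵢ(|x−xᵢ|+|y−yᵢ|) = Σwᵢ|x−xᵢ| + Σwᵢ|y−yᵢ|, so x and y are optimised independently as 1-D weighted medians.
Total weight W = 455; half = 227.5.
x-coordinate, sorted with cumulative weight:
  x=2 (N4, w=10) cum 10
  x=9 (N2, w=150) cum 160
  x=11 (N6, w=30) cum 190
  x=13 (N1, w=45) cum 235  ← median
  x=15 (N3, w=110) cum 345
  x=16 (N5, w=110) cum 455
⇒ x* = 13
y-coordinate, sorted with cumulative weight:
  y=3 (N4, w=10) cum 10
  y=7 (N6, w=30) cum 40
  y=13 (N2, w=150) cum 190
  y=14 (N3, w=110) cum 300  ← median
  y=14 (N5, w=110) cum 410
  y=25 (N1, w=45) cum 455
⇒ y* = 14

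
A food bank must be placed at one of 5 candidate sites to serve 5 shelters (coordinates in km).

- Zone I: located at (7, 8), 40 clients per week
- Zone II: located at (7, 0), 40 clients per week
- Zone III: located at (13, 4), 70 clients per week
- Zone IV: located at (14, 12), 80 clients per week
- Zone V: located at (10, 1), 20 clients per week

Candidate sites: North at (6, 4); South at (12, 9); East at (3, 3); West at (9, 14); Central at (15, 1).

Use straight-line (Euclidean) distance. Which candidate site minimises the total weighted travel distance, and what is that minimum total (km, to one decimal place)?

Total weighted distance at each candidate:
  North (6, 4): total = 1824.9
  South (12, 9): total = 1426.1
  East (3, 3): total = 2442.2
  West (9, 14): total = 2264.2
  Central (15, 1): total = 1983.7
Minimum is at South with total 1426.1 km.

South, total 1426.1 km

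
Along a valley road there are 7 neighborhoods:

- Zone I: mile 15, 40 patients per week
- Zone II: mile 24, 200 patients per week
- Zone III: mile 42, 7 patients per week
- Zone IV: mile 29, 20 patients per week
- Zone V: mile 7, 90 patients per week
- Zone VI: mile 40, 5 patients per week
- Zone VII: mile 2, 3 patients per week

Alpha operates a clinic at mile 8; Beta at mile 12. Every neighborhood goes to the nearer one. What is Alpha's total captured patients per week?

The indifferent point is the midpoint (8+12)/2 = 10; neighborhoods left of it (closer to Alpha at 8) go to Alpha, those right go to Beta.
  Zone VII at 2 (w=3) → Alpha
  Zone V at 7 (w=90) → Alpha
  Zone I at 15 (w=40) → Beta
  Zone II at 24 (w=200) → Beta
  Zone IV at 29 (w=20) → Beta
  Zone VI at 40 (w=5) → Beta
  Zone III at 42 (w=7) → Beta
Alpha captures 93; Beta captures 272.

93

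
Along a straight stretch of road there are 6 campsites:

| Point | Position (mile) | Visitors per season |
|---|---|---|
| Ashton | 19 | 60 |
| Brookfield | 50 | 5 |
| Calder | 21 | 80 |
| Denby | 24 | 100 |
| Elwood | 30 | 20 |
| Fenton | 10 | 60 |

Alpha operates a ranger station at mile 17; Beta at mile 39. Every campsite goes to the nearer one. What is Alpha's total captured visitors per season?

The indifferent point is the midpoint (17+39)/2 = 28; campsites left of it (closer to Alpha at 17) go to Alpha, those right go to Beta.
  Fenton at 10 (w=60) → Alpha
  Ashton at 19 (w=60) → Alpha
  Calder at 21 (w=80) → Alpha
  Denby at 24 (w=100) → Alpha
  Elwood at 30 (w=20) → Beta
  Brookfield at 50 (w=5) → Beta
Alpha captures 300; Beta captures 25.

300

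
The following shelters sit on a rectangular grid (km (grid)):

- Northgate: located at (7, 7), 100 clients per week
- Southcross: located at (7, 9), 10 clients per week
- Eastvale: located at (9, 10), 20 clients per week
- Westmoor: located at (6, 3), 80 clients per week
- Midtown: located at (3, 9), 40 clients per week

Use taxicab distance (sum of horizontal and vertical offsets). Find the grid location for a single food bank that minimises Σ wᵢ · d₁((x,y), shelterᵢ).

Manhattan distance separates: Σwᵢ(|x−xᵢ|+|y−yᵢ|) = Σwᵢ|x−xᵢ| + Σwᵢ|y−yᵢ|, so x and y are optimised independently as 1-D weighted medians.
Total weight W = 250; half = 125.
x-coordinate, sorted with cumulative weight:
  x=3 (Midtown, w=40) cum 40
  x=6 (Westmoor, w=80) cum 120
  x=7 (Northgate, w=100) cum 220  ← median
  x=7 (Southcross, w=10) cum 230
  x=9 (Eastvale, w=20) cum 250
⇒ x* = 7
y-coordinate, sorted with cumulative weight:
  y=3 (Westmoor, w=80) cum 80
  y=7 (Northgate, w=100) cum 180  ← median
  y=9 (Southcross, w=10) cum 190
  y=9 (Midtown, w=40) cum 230
  y=10 (Eastvale, w=20) cum 250
⇒ y* = 7

(7, 7)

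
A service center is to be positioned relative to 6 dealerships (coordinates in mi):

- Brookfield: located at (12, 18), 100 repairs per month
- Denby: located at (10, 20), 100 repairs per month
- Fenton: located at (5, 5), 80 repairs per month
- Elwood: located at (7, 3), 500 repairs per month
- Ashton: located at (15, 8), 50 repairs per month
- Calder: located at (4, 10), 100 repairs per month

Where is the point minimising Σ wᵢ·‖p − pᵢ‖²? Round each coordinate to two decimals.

The minimiser of Σwᵢ‖p−pᵢ‖² is the weighted centroid p* = (Σwᵢpᵢ)/(Σwᵢ).
Σwᵢ = 930.
Σwᵢxᵢ = 100·12 + 100·10 + 80·5 + 500·7 + 50·15 + 100·4 = 7250.
Σwᵢyᵢ = 100·18 + 100·20 + 80·5 + 500·3 + 50·8 + 100·10 = 7100.
x* = 7250/930 = 7.80, y* = 7100/930 = 7.63.

(7.80, 7.63)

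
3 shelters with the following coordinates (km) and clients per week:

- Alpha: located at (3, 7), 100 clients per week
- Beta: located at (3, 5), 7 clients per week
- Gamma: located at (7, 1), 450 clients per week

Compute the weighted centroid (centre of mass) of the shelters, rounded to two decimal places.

The minimiser of Σwᵢ‖p−pᵢ‖² is the weighted centroid p* = (Σwᵢpᵢ)/(Σwᵢ).
Σwᵢ = 557.
Σwᵢxᵢ = 100·3 + 7·3 + 450·7 = 3471.
Σwᵢyᵢ = 100·7 + 7·5 + 450·1 = 1185.
x* = 3471/557 = 6.23, y* = 1185/557 = 2.13.

(6.23, 2.13)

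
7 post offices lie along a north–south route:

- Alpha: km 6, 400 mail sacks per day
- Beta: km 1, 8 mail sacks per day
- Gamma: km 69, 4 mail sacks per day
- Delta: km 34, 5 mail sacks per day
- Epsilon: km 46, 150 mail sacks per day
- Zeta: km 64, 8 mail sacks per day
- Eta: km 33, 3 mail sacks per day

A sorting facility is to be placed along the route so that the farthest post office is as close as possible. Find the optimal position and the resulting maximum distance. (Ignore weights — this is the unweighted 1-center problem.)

The 1-center on a line is the midpoint of the two extreme points: leftmost at 1, rightmost at 69.
Optimal location = (1 + 69)/2 = 35; maximum distance = (69 − 1)/2 = 34.

location 35, max distance 34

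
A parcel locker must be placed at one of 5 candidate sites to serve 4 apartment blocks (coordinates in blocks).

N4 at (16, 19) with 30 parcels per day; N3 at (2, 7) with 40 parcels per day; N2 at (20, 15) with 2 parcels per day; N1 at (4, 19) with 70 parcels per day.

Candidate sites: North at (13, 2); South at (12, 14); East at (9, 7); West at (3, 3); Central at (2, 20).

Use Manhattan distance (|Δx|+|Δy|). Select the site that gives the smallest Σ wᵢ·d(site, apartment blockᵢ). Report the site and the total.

Central, total 1226 blocks

Total weighted distance at each candidate:
  North (13, 2): total = 3100
  South (12, 14): total = 1878
  East (9, 7): total = 2078
  West (3, 3): total = 2318
  Central (2, 20): total = 1226
Minimum is at Central with total 1226 blocks.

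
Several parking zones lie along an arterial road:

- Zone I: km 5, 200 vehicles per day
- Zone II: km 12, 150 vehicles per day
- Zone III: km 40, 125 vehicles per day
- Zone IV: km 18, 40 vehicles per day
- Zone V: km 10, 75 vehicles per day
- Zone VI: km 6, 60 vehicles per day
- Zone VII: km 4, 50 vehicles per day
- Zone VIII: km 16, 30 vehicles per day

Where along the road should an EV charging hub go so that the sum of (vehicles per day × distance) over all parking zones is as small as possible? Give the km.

For a sum of weighted absolute distances on a line, the optimum is the weighted median (not the mean). Total weight W = 730; half-weight = 365.
Sort by position and accumulate weight:
  km 4 (Zone VII, w=50) → cum 50
  km 5 (Zone I, w=200) → cum 250
  km 6 (Zone VI, w=60) → cum 310
  km 10 (Zone V, w=75) → cum 385  ≥ 365 → median here
  km 12 (Zone II, w=150) → cum 535
  km 16 (Zone VIII, w=30) → cum 565
  km 18 (Zone IV, w=40) → cum 605
  km 40 (Zone III, w=125) → cum 730
Optimal location: km 10.

x = 10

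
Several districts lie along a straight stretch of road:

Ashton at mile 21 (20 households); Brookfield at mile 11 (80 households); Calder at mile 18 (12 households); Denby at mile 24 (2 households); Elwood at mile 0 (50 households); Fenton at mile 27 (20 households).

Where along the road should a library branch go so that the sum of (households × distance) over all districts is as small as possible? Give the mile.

x = 11

For a sum of weighted absolute distances on a line, the optimum is the weighted median (not the mean). Total weight W = 184; half-weight = 92.
Sort by position and accumulate weight:
  mile 0 (Elwood, w=50) → cum 50
  mile 11 (Brookfield, w=80) → cum 130  ≥ 92 → median here
  mile 18 (Calder, w=12) → cum 142
  mile 21 (Ashton, w=20) → cum 162
  mile 24 (Denby, w=2) → cum 164
  mile 27 (Fenton, w=20) → cum 184
Optimal location: mile 11.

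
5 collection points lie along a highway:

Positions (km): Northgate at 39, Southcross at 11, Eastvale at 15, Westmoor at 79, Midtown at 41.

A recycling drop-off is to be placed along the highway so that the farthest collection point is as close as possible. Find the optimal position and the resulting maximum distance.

location 45, max distance 34

The 1-center on a line is the midpoint of the two extreme points: leftmost at 11, rightmost at 79.
Optimal location = (11 + 79)/2 = 45; maximum distance = (79 − 11)/2 = 34.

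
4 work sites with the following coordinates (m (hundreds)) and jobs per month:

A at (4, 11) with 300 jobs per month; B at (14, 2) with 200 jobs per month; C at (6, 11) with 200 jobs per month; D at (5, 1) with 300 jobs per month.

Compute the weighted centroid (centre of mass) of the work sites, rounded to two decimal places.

(6.70, 6.20)

The minimiser of Σwᵢ‖p−pᵢ‖² is the weighted centroid p* = (Σwᵢpᵢ)/(Σwᵢ).
Σwᵢ = 1000.
Σwᵢxᵢ = 300·4 + 200·14 + 200·6 + 300·5 = 6700.
Σwᵢyᵢ = 300·11 + 200·2 + 200·11 + 300·1 = 6200.
x* = 6700/1000 = 6.70, y* = 6200/1000 = 6.20.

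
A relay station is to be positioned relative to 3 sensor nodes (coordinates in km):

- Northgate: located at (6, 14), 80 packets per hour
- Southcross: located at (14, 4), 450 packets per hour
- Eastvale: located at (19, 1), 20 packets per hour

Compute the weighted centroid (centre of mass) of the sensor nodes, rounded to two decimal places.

The minimiser of Σwᵢ‖p−pᵢ‖² is the weighted centroid p* = (Σwᵢpᵢ)/(Σwᵢ).
Σwᵢ = 550.
Σwᵢxᵢ = 80·6 + 450·14 + 20·19 = 7160.
Σwᵢyᵢ = 80·14 + 450·4 + 20·1 = 2940.
x* = 7160/550 = 13.02, y* = 2940/550 = 5.35.

(13.02, 5.35)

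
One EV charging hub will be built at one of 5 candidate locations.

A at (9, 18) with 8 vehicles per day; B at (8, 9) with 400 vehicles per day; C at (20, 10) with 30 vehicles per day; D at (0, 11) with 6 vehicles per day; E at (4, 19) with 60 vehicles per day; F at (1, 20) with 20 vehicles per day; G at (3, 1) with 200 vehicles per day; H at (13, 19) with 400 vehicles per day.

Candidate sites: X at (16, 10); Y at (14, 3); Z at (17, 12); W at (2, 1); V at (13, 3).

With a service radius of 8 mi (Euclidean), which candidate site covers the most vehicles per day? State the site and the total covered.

V, covering 400

Coverage radius r = 8 mi; a point is covered iff (Δx)²+(Δy)² ≤ 8² = 64.
  X (16, 10): covers {C} → 30
  Y (14, 3): covers {none} → 0
  Z (17, 12): covers {C} → 30
  W (2, 1): covers {G} → 200
  V (13, 3): covers {B} → 400
Maximum coverage at V: 400 vehicles per day.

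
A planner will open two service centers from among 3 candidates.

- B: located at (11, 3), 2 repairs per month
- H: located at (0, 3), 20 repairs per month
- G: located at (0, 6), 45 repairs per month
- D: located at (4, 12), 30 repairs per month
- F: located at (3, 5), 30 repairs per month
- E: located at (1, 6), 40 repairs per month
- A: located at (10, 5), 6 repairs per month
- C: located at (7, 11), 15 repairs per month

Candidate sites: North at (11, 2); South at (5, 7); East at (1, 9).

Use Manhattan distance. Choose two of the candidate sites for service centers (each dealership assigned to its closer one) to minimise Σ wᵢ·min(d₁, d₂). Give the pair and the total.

Evaluate every pair (each demand assigned to the nearer of the two):
  {South, East}: total = 892
  {North, East}: total = 946
  {North, South}: total = 1066
Best pair: {South, East} with total 892.

{South, East}, total 892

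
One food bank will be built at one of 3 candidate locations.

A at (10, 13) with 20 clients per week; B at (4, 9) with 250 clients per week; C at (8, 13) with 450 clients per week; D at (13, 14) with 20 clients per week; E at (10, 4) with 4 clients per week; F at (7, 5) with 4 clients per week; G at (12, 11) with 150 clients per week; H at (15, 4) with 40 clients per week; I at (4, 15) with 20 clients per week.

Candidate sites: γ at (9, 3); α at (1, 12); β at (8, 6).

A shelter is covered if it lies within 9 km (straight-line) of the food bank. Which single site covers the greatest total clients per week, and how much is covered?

β, covering 918

Coverage radius r = 9 km; a point is covered iff (Δx)²+(Δy)² ≤ 9² = 81.
  γ (9, 3): covers {B, E, F, G, H} → 448
  α (1, 12): covers {B, C, I} → 720
  β (8, 6): covers {A, B, C, E, F, G, H} → 918
Maximum coverage at β: 918 clients per week.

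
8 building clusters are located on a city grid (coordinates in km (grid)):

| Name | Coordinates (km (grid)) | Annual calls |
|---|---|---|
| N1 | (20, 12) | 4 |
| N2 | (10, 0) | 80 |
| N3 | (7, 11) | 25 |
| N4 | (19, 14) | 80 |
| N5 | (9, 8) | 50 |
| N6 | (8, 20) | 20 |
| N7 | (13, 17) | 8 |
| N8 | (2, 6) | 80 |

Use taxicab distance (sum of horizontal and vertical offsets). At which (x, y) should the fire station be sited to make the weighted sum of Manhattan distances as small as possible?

(9, 8)

Manhattan distance separates: Σwᵢ(|x−xᵢ|+|y−yᵢ|) = Σwᵢ|x−xᵢ| + Σwᵢ|y−yᵢ|, so x and y are optimised independently as 1-D weighted medians.
Total weight W = 347; half = 173.5.
x-coordinate, sorted with cumulative weight:
  x=2 (N8, w=80) cum 80
  x=7 (N3, w=25) cum 105
  x=8 (N6, w=20) cum 125
  x=9 (N5, w=50) cum 175  ← median
  x=10 (N2, w=80) cum 255
  x=13 (N7, w=8) cum 263
  x=19 (N4, w=80) cum 343
  x=20 (N1, w=4) cum 347
⇒ x* = 9
y-coordinate, sorted with cumulative weight:
  y=0 (N2, w=80) cum 80
  y=6 (N8, w=80) cum 160
  y=8 (N5, w=50) cum 210  ← median
  y=11 (N3, w=25) cum 235
  y=12 (N1, w=4) cum 239
  y=14 (N4, w=80) cum 319
  y=17 (N7, w=8) cum 327
  y=20 (N6, w=20) cum 347
⇒ y* = 8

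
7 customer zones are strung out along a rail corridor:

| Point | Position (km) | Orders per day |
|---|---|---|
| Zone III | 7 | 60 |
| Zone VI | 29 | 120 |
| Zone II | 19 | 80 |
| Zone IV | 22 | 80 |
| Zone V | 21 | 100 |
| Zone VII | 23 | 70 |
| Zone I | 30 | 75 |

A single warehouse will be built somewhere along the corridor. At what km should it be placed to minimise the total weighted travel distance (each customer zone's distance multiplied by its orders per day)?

For a sum of weighted absolute distances on a line, the optimum is the weighted median (not the mean). Total weight W = 585; half-weight = 292.5.
Sort by position and accumulate weight:
  km 7 (Zone III, w=60) → cum 60
  km 19 (Zone II, w=80) → cum 140
  km 21 (Zone V, w=100) → cum 240
  km 22 (Zone IV, w=80) → cum 320  ≥ 292.5 → median here
  km 23 (Zone VII, w=70) → cum 390
  km 29 (Zone VI, w=120) → cum 510
  km 30 (Zone I, w=75) → cum 585
Optimal location: km 22.

x = 22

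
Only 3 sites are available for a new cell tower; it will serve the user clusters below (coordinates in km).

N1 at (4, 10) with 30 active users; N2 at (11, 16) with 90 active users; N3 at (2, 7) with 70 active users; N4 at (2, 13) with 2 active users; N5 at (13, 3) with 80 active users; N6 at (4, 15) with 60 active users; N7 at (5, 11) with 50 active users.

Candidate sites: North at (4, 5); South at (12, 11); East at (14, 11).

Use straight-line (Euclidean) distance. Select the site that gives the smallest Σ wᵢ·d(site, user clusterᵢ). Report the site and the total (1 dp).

South, total 3006.7 km

Total weighted distance at each candidate:
  North (4, 5): total = 3179.6
  South (12, 11): total = 3006.7
  East (14, 11): total = 3477.3
Minimum is at South with total 3006.7 km.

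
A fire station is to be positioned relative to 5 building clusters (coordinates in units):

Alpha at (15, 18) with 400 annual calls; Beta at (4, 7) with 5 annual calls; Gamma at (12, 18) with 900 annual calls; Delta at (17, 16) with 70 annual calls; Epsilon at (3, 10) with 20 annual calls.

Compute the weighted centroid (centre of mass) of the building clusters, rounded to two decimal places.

The minimiser of Σwᵢ‖p−pᵢ‖² is the weighted centroid p* = (Σwᵢpᵢ)/(Σwᵢ).
Σwᵢ = 1395.
Σwᵢxᵢ = 400·15 + 5·4 + 900·12 + 70·17 + 20·3 = 18070.
Σwᵢyᵢ = 400·18 + 5·7 + 900·18 + 70·16 + 20·10 = 24755.
x* = 18070/1395 = 12.95, y* = 24755/1395 = 17.75.

(12.95, 17.75)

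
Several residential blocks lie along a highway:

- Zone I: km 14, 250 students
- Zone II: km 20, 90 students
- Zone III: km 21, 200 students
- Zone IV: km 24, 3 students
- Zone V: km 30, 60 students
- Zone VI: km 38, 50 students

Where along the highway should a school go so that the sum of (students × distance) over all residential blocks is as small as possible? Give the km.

x = 20

For a sum of weighted absolute distances on a line, the optimum is the weighted median (not the mean). Total weight W = 653; half-weight = 326.5.
Sort by position and accumulate weight:
  km 14 (Zone I, w=250) → cum 250
  km 20 (Zone II, w=90) → cum 340  ≥ 326.5 → median here
  km 21 (Zone III, w=200) → cum 540
  km 24 (Zone IV, w=3) → cum 543
  km 30 (Zone V, w=60) → cum 603
  km 38 (Zone VI, w=50) → cum 653
Optimal location: km 20.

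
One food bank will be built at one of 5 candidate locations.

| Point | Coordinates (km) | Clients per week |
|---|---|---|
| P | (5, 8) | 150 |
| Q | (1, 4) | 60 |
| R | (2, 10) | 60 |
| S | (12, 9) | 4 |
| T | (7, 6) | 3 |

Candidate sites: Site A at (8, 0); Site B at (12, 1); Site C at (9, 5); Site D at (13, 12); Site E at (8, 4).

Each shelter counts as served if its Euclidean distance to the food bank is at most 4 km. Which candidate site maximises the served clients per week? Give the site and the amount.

Site D, covering 4

Coverage radius r = 4 km; a point is covered iff (Δx)²+(Δy)² ≤ 4² = 16.
  Site A (8, 0): covers {none} → 0
  Site B (12, 1): covers {none} → 0
  Site C (9, 5): covers {T} → 3
  Site D (13, 12): covers {S} → 4
  Site E (8, 4): covers {T} → 3
Maximum coverage at Site D: 4 clients per week.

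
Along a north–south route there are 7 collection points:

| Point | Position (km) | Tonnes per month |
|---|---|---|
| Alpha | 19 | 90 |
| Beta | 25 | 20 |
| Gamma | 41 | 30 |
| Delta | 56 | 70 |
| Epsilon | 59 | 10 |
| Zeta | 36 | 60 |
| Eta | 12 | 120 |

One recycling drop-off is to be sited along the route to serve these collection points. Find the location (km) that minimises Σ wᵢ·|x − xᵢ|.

For a sum of weighted absolute distances on a line, the optimum is the weighted median (not the mean). Total weight W = 400; half-weight = 200.
Sort by position and accumulate weight:
  km 12 (Eta, w=120) → cum 120
  km 19 (Alpha, w=90) → cum 210  ≥ 200 → median here
  km 25 (Beta, w=20) → cum 230
  km 36 (Zeta, w=60) → cum 290
  km 41 (Gamma, w=30) → cum 320
  km 56 (Delta, w=70) → cum 390
  km 59 (Epsilon, w=10) → cum 400
Optimal location: km 19.

x = 19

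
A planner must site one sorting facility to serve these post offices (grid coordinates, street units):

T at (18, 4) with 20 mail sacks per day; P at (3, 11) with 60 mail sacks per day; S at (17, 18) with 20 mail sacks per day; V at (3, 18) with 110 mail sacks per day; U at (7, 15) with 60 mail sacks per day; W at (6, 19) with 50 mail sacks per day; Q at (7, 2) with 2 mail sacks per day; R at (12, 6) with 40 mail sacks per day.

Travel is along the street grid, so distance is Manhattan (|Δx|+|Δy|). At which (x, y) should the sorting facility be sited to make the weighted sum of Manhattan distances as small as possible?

Manhattan distance separates: Σwᵢ(|x−xᵢ|+|y−yᵢ|) = Σwᵢ|x−xᵢ| + Σwᵢ|y−yᵢ|, so x and y are optimised independently as 1-D weighted medians.
Total weight W = 362; half = 181.
x-coordinate, sorted with cumulative weight:
  x=3 (P, w=60) cum 60
  x=3 (V, w=110) cum 170
  x=6 (W, w=50) cum 220  ← median
  x=7 (U, w=60) cum 280
  x=7 (Q, w=2) cum 282
  x=12 (R, w=40) cum 322
  x=17 (S, w=20) cum 342
  x=18 (T, w=20) cum 362
⇒ x* = 6
y-coordinate, sorted with cumulative weight:
  y=2 (Q, w=2) cum 2
  y=4 (T, w=20) cum 22
  y=6 (R, w=40) cum 62
  y=11 (P, w=60) cum 122
  y=15 (U, w=60) cum 182  ← median
  y=18 (S, w=20) cum 202
  y=18 (V, w=110) cum 312
  y=19 (W, w=50) cum 362
⇒ y* = 15

(6, 15)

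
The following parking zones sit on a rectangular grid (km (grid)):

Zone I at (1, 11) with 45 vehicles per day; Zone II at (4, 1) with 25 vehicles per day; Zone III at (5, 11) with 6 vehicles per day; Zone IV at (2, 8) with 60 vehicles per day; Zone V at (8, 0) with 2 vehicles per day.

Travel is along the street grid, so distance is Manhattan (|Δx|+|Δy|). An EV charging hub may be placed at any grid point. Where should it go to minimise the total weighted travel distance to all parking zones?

Manhattan distance separates: Σwᵢ(|x−xᵢ|+|y−yᵢ|) = Σwᵢ|x−xᵢ| + Σwᵢ|y−yᵢ|, so x and y are optimised independently as 1-D weighted medians.
Total weight W = 138; half = 69.
x-coordinate, sorted with cumulative weight:
  x=1 (Zone I, w=45) cum 45
  x=2 (Zone IV, w=60) cum 105  ← median
  x=4 (Zone II, w=25) cum 130
  x=5 (Zone III, w=6) cum 136
  x=8 (Zone V, w=2) cum 138
⇒ x* = 2
y-coordinate, sorted with cumulative weight:
  y=0 (Zone V, w=2) cum 2
  y=1 (Zone II, w=25) cum 27
  y=8 (Zone IV, w=60) cum 87  ← median
  y=11 (Zone I, w=45) cum 132
  y=11 (Zone III, w=6) cum 138
⇒ y* = 8

(2, 8)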